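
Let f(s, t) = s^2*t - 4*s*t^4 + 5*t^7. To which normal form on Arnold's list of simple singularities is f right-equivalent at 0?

D8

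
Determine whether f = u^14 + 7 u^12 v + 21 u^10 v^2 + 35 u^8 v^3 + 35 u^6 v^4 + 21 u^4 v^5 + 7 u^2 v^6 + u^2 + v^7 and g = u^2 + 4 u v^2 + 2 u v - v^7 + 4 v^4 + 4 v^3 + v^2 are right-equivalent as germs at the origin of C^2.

Yes.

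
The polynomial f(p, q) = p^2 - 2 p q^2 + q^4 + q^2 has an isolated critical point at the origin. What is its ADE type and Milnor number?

Type A_{1}, Milnor number mu = 1.

The Hessian of f at 0 has rank 2. Corank 0: nondegenerate Morse point, so A_1.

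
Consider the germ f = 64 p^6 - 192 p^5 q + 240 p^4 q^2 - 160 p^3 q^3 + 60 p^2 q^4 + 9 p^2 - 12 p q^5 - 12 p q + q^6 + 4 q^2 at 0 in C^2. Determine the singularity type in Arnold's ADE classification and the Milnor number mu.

Type A_{5}, Milnor number mu = 5.

The Hessian of f at 0 has rank 1. Corank 1: A-series; mu = 5 gives A_5.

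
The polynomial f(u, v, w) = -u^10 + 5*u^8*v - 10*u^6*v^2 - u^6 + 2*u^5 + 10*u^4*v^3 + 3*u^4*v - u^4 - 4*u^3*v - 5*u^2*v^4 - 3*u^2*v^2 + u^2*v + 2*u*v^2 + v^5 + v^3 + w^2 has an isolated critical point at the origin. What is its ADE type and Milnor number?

The Hessian of f at 0 has rank 1. Corank 2; j^3 = v*(u + v)^2 has shape L^2 M (L != M), so D-series; mu = 6 gives D_6.

Type D_{6}, Milnor number mu = 6.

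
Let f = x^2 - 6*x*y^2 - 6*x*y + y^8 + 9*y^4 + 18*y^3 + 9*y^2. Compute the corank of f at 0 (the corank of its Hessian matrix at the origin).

1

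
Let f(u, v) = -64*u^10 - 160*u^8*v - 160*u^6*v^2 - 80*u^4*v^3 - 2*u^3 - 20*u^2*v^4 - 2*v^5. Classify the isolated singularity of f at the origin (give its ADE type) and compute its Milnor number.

Type E8, Milnor number mu = 8.

The Hessian of f at 0 is [[0, 0], [0, 0]] with rank 0, so corank 2. A Groebner basis of the Jacobian ideal J(f) in C{u,v} is {v^4, u^2}; counting standard monomials gives mu = 8. Corank 2; j^3 = -2*u^3 is a perfect cube, so E-series; the 5-jet and mu = 8 give E_8.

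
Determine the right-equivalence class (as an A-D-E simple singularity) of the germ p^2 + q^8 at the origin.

A7

The Hessian of f at 0 is [[2, 0], [0, 0]] with rank 1, so corank 1. A Groebner basis of the Jacobian ideal J(f) in C{p,q} is {q^7, p}; counting standard monomials gives mu = 7. Corank 1: A-series; mu = 7 gives A_7.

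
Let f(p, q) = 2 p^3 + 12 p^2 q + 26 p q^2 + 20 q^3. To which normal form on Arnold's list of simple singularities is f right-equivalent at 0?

D_4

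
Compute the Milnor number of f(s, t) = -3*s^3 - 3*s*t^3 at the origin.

7

The Hessian of f at 0 has rank 0. Corank 2; j^3 = -3*s^3 is a perfect cube, so E-series; the 4-jet and mu = 7 give E_7.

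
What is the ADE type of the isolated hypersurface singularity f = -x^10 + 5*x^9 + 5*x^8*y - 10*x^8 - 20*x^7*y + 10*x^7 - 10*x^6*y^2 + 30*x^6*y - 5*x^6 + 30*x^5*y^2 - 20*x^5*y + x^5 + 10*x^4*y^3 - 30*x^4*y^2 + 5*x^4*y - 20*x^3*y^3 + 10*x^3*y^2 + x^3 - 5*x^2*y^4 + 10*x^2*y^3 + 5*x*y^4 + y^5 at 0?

E_8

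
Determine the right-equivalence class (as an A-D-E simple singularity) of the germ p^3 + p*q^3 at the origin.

E_{7}

The Hessian of f at 0 is [[0, 0], [0, 0]] with rank 0, so corank 2. A Groebner basis of the Jacobian ideal J(f) in C{p,q} is {p^3, p*q^2, 3*p^2 + q^3}; counting standard monomials gives mu = 7. Corank 2; j^3 = p^3 is a perfect cube, so E-series; the 4-jet and mu = 7 give E_7.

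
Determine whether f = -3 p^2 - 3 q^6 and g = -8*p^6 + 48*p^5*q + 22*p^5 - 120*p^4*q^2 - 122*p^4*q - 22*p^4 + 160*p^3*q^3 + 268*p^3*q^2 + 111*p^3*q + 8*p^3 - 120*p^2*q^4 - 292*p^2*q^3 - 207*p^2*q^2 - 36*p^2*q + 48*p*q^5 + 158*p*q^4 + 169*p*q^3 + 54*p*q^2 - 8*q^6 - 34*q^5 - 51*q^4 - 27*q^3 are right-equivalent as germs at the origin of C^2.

The Hessian of f at 0 has rank 1. Corank 1: A-series; mu = 5 gives A_5. The Hessian of g at 0 has rank 0. Corank 2; j^3 = (2*p - 3*q)^3 is a perfect cube, so E-series; the 4-jet and mu = 7 give E_7. f is A_5 but g is E_7, hence not right-equivalent.

No.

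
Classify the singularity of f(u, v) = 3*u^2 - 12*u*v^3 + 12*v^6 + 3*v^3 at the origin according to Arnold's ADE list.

A2

The Hessian of f at 0 is [[6, 0], [0, 0]] with rank 1, so corank 1. A Groebner basis of the Jacobian ideal J(f) in C{u,v} is {v^2, u}; counting standard monomials gives mu = 2. Corank 1: A-series; mu = 2 gives A_2.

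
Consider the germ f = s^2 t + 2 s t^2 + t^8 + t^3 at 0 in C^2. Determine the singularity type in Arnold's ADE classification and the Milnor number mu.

The Hessian of f at 0 is [[0, 0], [0, 0]] with rank 0, so corank 2. A Groebner basis of the Jacobian ideal J(f) in C{s,t} is {s^2/8 + t^7 - t^2/8, s^3 + t^3, s*t + t^2}; counting standard monomials gives mu = 9. Corank 2; j^3 = t*(s + t)^2 has shape L^2 M (L != M), so D-series; mu = 9 gives D_9.

Type D_{9}, Milnor number mu = 9.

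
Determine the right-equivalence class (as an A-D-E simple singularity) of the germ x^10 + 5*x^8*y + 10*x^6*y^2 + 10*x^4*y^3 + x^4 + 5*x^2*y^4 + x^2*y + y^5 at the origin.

D_6

The Hessian of f at 0 has rank 0. Corank 2; j^3 = x^2*y has shape L^2 M (L != M), so D-series; mu = 6 gives D_6.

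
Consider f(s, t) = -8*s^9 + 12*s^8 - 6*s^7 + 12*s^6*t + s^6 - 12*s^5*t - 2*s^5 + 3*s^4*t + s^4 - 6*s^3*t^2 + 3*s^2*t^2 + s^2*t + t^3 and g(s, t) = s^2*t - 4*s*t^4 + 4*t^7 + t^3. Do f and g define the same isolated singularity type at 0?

Yes.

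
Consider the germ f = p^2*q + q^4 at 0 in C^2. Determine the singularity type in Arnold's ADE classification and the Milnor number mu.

Type D5, Milnor number mu = 5.

The Hessian of f at 0 has rank 0. Corank 2; j^3 = p^2*q has shape L^2 M (L != M), so D-series; mu = 5 gives D_5.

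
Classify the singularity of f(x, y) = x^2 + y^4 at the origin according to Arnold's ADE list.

A3

The Hessian of f at 0 is [[2, 0], [0, 0]] with rank 1, so corank 1. A Groebner basis of the Jacobian ideal J(f) in C{x,y} is {y^3, x}; counting standard monomials gives mu = 3. Corank 1: A-series; mu = 3 gives A_3.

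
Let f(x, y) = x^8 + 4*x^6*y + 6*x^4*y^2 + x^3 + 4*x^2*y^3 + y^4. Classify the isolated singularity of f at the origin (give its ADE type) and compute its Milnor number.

Type E6, Milnor number mu = 6.

The Hessian of f at 0 has rank 0. Corank 2; j^3 = x^3 is a perfect cube, so E-series; the 4-jet and mu = 6 give E_6.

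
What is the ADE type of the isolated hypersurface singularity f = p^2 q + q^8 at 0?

D_9

The Hessian of f at 0 is [[0, 0], [0, 0]] with rank 0, so corank 2. A Groebner basis of the Jacobian ideal J(f) in C{p,q} is {p^2/8 + q^7, p^3, p*q}; counting standard monomials gives mu = 9. Corank 2; j^3 = p^2*q has shape L^2 M (L != M), so D-series; mu = 9 gives D_9.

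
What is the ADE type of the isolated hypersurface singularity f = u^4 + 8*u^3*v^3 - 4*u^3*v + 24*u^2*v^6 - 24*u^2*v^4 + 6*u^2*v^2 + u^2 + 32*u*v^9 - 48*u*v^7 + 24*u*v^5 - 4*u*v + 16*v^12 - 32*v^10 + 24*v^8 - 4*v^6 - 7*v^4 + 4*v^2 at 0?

A_3

The Hessian of f at 0 is [[2, -4], [-4, 8]] with rank 1, so corank 1. A Groebner basis of the Jacobian ideal J(f) in C{u,v} is {v^3, u - 2*v}; counting standard monomials gives mu = 3. Corank 1: A-series; mu = 3 gives A_3.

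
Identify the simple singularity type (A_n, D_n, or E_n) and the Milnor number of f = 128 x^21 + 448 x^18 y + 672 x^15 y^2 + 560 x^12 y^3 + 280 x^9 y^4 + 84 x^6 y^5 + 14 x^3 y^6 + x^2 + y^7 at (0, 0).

The Hessian of f at 0 is [[2, 0], [0, 0]] with rank 1, so corank 1. A Groebner basis of the Jacobian ideal J(f) in C{x,y} is {y^6, x}; counting standard monomials gives mu = 6. Corank 1: A-series; mu = 6 gives A_6.

Type A_{6}, Milnor number mu = 6.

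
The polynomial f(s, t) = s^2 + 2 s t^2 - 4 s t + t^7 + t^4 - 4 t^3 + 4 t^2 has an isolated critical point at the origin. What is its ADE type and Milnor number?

The Hessian of f at 0 is [[2, -4], [-4, 8]] with rank 1, so corank 1. A Groebner basis of the Jacobian ideal J(f) in C{s,t} is {s^3 - 6*s^2*t - 12*s^2 + 32*s*t + 16*s - 32*t, s + t^2 - 2*t}; counting standard monomials gives mu = 6. Corank 1: A-series; mu = 6 gives A_6.

Type A_6, Milnor number mu = 6.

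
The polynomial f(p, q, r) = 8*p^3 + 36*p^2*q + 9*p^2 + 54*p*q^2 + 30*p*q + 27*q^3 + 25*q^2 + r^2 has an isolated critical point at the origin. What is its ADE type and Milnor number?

The Hessian of f at 0 has rank 2. Corank 1: A-series; mu = 2 gives A_2.

Type A2, Milnor number mu = 2.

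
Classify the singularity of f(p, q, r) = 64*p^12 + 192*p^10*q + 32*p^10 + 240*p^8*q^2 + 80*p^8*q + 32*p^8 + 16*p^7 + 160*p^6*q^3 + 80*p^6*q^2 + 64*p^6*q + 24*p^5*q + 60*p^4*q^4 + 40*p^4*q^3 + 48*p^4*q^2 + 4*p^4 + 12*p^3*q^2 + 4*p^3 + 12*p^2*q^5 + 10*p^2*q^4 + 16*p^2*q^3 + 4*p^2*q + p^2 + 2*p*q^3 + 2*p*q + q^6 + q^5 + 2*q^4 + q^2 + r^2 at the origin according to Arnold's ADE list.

The Hessian of f at 0 has rank 2. Corank 1: A-series; mu = 4 gives A_4.

A4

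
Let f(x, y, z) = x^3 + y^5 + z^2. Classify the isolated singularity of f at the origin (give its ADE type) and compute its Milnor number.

Type E8, Milnor number mu = 8.

The Hessian of f at 0 has rank 1. Corank 2; j^3 = x^3 is a perfect cube, so E-series; the 5-jet and mu = 8 give E_8.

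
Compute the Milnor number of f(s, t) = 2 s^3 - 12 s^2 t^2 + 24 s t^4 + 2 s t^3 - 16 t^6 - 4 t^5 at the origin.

7

The Hessian of f at 0 has rank 0. Corank 2; j^3 = 2*s^3 is a perfect cube, so E-series; the 4-jet and mu = 7 give E_7.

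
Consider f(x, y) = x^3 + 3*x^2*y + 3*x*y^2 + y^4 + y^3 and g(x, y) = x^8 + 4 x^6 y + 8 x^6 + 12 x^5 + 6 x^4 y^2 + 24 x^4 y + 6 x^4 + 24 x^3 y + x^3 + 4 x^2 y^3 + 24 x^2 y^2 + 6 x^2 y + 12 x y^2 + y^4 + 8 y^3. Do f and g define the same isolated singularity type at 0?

Yes.

The Hessian of f at 0 has rank 0. Corank 2; j^3 = (x + y)^3 is a perfect cube, so E-series; the 4-jet and mu = 6 give E_6. The Hessian of g at 0 has rank 0. Corank 2; j^3 = (x + 2*y)^3 is a perfect cube, so E-series; the 4-jet and mu = 6 give E_6. Both have type E_6, hence right-equivalent.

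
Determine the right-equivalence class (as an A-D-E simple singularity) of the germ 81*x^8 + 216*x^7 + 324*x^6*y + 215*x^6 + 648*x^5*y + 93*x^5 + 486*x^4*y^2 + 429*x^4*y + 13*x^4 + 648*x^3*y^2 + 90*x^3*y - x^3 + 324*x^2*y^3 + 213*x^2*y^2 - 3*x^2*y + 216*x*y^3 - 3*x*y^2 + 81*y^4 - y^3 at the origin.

E_6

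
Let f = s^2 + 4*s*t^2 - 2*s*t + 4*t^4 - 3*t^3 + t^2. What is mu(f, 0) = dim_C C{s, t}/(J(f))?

The Hessian of f at 0 is [[2, -2], [-2, 2]] with rank 1, so corank 1. A Groebner basis of the Jacobian ideal J(f) in C{s,t} is {t^2, s - t}; counting standard monomials gives mu = 2. Corank 1: A-series; mu = 2 gives A_2.

2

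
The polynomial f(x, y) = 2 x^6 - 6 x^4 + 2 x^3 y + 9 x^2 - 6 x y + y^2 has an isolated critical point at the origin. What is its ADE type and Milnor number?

The Hessian of f at 0 is [[18, -6], [-6, 2]] with rank 1, so corank 1. A Groebner basis of the Jacobian ideal J(f) in C{x,y} is {x*y^2 - 27*x + 9*y, -81*x + y^3 + 27*y, x^2 - 2*x*y/3 + y^2/9}; counting standard monomials gives mu = 5. Corank 1: A-series; mu = 5 gives A_5.

Type A_{5}, Milnor number mu = 5.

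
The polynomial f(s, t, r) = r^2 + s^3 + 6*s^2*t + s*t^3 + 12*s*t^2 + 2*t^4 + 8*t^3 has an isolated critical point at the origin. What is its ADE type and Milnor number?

Type E7, Milnor number mu = 7.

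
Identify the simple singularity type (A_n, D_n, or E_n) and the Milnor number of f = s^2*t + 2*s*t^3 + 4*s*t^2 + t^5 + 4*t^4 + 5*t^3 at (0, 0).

Type D_4, Milnor number mu = 4.

The Hessian of f at 0 is [[0, 0], [0, 0]] with rank 0, so corank 2. A Groebner basis of the Jacobian ideal J(f) in C{s,t} is {t^3, s^2 - t^2, s*t + 2*t^2}; counting standard monomials gives mu = 4. Corank 2; j^3 = t*(s^2 + 4*s*t + 5*t^2) splits into three distinct lines over C (the quadratic factor has nonzero discriminant), so D_4.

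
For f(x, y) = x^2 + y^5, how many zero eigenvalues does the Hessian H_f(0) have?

1

Hessian at 0 has rank 1.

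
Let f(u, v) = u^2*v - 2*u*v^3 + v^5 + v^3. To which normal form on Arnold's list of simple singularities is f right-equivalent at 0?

D_{4}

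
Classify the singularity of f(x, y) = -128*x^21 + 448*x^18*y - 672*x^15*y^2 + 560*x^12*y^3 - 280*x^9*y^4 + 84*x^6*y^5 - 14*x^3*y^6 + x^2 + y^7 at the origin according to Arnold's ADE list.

A_6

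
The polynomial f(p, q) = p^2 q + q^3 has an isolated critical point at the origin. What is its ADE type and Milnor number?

Type D4, Milnor number mu = 4.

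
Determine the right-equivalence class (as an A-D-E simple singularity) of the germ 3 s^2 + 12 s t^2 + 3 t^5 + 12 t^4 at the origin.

A4

The Hessian of f at 0 has rank 1. Corank 1: A-series; mu = 4 gives A_4.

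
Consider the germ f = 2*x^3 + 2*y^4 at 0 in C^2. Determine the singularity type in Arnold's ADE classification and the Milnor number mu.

Type E_{6}, Milnor number mu = 6.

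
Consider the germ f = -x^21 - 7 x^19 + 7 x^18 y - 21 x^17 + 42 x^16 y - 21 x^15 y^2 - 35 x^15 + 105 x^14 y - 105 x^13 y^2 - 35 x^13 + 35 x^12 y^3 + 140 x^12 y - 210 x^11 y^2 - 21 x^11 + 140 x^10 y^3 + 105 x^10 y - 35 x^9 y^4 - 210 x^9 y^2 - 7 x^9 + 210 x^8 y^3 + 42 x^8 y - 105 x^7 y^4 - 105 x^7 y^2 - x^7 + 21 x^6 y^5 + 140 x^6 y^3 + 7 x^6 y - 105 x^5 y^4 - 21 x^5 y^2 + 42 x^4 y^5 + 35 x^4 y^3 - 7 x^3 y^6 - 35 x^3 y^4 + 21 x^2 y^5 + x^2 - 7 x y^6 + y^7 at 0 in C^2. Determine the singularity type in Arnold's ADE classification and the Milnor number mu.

Type A_{6}, Milnor number mu = 6.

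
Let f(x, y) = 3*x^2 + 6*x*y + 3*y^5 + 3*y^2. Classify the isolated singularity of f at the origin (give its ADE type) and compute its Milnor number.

The Hessian of f at 0 has rank 1. Corank 1: A-series; mu = 4 gives A_4.

Type A_4, Milnor number mu = 4.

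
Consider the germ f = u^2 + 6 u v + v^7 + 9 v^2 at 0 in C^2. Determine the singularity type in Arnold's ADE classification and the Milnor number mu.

Type A_6, Milnor number mu = 6.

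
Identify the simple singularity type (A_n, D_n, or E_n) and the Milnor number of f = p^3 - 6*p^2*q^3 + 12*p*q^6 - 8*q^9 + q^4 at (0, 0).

Type E_6, Milnor number mu = 6.

The Hessian of f at 0 is [[0, 0], [0, 0]] with rank 0, so corank 2. A Groebner basis of the Jacobian ideal J(f) in C{p,q} is {q^3, p^2}; counting standard monomials gives mu = 6. Corank 2; j^3 = p^3 is a perfect cube, so E-series; the 4-jet and mu = 6 give E_6.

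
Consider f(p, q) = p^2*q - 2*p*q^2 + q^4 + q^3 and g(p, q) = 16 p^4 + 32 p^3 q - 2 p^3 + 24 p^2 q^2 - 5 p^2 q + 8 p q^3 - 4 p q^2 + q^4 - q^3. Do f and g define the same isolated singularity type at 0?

Yes.

The Hessian of f at 0 has rank 0. Corank 2; j^3 = q*(p - q)^2 has shape L^2 M (L != M), so D-series; mu = 5 gives D_5. The Hessian of g at 0 has rank 0. Corank 2; j^3 = -(p + q)^2*(2*p + q) has shape L^2 M (L != M), so D-series; mu = 5 gives D_5. Both have type D_5, hence right-equivalent.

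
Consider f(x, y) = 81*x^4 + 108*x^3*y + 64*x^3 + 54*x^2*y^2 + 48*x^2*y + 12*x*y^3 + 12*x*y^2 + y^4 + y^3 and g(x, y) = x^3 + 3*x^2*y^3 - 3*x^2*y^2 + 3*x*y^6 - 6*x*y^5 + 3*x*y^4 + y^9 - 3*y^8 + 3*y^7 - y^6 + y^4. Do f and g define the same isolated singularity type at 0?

The Hessian of f at 0 has rank 0. Corank 2; j^3 = (4*x + y)^3 is a perfect cube, so E-series; the 4-jet and mu = 6 give E_6. The Hessian of g at 0 has rank 0. Corank 2; j^3 = x^3 is a perfect cube, so E-series; the 4-jet and mu = 6 give E_6. Both have type E_6, hence right-equivalent.

Yes.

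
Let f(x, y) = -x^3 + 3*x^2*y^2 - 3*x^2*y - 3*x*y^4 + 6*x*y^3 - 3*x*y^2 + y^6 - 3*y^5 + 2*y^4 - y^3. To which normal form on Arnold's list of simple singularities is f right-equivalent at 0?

E_{6}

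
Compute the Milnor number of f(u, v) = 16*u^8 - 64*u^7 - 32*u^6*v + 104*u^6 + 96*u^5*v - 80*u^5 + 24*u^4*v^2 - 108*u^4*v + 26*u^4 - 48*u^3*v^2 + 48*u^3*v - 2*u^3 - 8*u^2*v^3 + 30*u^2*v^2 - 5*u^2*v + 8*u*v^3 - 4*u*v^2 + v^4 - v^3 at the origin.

The Hessian of f at 0 has rank 0. Corank 2; j^3 = -(u + v)^2*(2*u + v) has shape L^2 M (L != M), so D-series; mu = 5 gives D_5.

5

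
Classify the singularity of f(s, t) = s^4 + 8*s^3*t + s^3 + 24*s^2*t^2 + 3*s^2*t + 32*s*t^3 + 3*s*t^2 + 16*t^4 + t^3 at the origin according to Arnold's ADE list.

E_{6}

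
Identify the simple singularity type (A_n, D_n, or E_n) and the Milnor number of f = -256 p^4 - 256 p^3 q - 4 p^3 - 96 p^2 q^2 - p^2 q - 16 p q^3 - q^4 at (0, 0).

The Hessian of f at 0 has rank 0. Corank 2; j^3 = -p^2*(4*p + q) has shape L^2 M (L != M), so D-series; mu = 5 gives D_5.

Type D_{5}, Milnor number mu = 5.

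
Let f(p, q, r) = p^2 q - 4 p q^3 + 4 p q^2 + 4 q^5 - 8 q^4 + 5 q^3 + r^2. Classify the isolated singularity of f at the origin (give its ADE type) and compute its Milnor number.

The Hessian of f at 0 is [[0, 0, 0], [0, 0, 0], [0, 0, 2]] with rank 1, so corank 2. A Groebner basis of the Jacobian ideal J(f) in C{p,q,r} is {q^3, p^2 - q^2, p*q + 2*q^2, r}; counting standard monomials gives mu = 4. Corank 2; j^3 = q*(p^2 + 4*p*q + 5*q^2) splits into three distinct lines over C (the quadratic factor has nonzero discriminant), so D_4.

Type D4, Milnor number mu = 4.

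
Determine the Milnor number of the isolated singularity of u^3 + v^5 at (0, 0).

8

The Hessian of f at 0 is [[0, 0], [0, 0]] with rank 0, so corank 2. A Groebner basis of the Jacobian ideal J(f) in C{u,v} is {v^4, u^2}; counting standard monomials gives mu = 8. Corank 2; j^3 = u^3 is a perfect cube, so E-series; the 5-jet and mu = 8 give E_8.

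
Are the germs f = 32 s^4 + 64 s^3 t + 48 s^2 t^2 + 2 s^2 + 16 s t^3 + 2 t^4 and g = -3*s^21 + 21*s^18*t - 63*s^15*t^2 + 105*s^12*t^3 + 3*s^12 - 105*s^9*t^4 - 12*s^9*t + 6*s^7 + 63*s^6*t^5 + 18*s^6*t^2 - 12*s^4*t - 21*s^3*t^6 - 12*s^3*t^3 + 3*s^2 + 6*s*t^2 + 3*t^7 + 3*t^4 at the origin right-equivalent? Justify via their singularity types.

No.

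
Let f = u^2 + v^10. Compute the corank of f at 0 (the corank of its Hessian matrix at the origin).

Hessian at 0 has rank 1.

1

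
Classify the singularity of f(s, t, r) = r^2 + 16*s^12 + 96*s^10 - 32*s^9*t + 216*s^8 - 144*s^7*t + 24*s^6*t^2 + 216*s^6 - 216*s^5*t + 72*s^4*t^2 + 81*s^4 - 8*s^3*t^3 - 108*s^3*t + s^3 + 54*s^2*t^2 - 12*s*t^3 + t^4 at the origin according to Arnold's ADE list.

The Hessian of f at 0 has rank 1. Corank 2; j^3 = s^3 is a perfect cube, so E-series; the 4-jet and mu = 6 give E_6.

E_6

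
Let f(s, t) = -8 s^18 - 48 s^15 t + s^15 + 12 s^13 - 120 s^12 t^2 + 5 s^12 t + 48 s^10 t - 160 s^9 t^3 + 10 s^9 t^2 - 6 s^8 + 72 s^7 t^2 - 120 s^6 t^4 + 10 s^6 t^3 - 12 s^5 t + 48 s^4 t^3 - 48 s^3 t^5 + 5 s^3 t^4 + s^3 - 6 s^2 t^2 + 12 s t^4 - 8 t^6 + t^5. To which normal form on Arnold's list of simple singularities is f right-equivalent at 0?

E_{8}

The Hessian of f at 0 has rank 0. Corank 2; j^3 = s^3 is a perfect cube, so E-series; the 5-jet and mu = 8 give E_8.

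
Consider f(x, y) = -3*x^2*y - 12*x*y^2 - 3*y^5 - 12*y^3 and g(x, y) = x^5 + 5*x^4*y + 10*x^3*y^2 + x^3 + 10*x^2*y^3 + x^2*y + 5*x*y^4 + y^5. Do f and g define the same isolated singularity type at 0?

The Hessian of f at 0 has rank 0. Corank 2; j^3 = -3*y*(x + 2*y)^2 has shape L^2 M (L != M), so D-series; mu = 6 gives D_6. The Hessian of g at 0 has rank 0. Corank 2; j^3 = x^2*(x + y) has shape L^2 M (L != M), so D-series; mu = 6 gives D_6. Both have type D_6, hence right-equivalent.

Yes.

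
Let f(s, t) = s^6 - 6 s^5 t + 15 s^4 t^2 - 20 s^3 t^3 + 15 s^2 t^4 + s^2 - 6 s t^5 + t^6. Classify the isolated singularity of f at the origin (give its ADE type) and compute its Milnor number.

The Hessian of f at 0 has rank 1. Corank 1: A-series; mu = 5 gives A_5.

Type A_5, Milnor number mu = 5.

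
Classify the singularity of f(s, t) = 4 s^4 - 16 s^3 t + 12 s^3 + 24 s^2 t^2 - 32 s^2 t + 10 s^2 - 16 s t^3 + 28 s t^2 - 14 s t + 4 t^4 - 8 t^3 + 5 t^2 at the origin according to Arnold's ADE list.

The Hessian of f at 0 is [[20, -14], [-14, 10]] with rank 2, so corank 0. A Groebner basis of the Jacobian ideal J(f) in C{s,t} is {s, t}; counting standard monomials gives mu = 1. Corank 0: nondegenerate Morse point, so A_1.

A_{1}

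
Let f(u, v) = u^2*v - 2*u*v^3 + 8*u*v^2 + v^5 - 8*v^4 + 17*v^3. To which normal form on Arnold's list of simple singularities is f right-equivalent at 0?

D4

The Hessian of f at 0 is [[0, 0], [0, 0]] with rank 0, so corank 2. A Groebner basis of the Jacobian ideal J(f) in C{u,v} is {v^3, u^2 - 13*v^2, u*v + 4*v^2}; counting standard monomials gives mu = 4. Corank 2; j^3 = v*(u^2 + 8*u*v + 17*v^2) splits into three distinct lines over C (the quadratic factor has nonzero discriminant), so D_4.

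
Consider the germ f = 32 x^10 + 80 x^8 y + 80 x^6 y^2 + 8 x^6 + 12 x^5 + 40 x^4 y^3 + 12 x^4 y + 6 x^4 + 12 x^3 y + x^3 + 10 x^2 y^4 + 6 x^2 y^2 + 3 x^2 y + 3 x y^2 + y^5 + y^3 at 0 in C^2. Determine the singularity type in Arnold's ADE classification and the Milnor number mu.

Type E_8, Milnor number mu = 8.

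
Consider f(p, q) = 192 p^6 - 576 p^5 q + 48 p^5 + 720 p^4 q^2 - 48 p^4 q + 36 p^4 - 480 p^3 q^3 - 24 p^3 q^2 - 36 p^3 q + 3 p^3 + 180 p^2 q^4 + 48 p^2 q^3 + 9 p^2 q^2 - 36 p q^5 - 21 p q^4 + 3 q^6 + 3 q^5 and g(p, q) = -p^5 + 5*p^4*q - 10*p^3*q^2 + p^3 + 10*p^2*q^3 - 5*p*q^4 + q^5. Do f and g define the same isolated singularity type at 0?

The Hessian of f at 0 has rank 0. Corank 2; j^3 = 3*p^3 is a perfect cube, so E-series; the 5-jet and mu = 8 give E_8. The Hessian of g at 0 has rank 0. Corank 2; j^3 = p^3 is a perfect cube, so E-series; the 5-jet and mu = 8 give E_8. Both have type E_8, hence right-equivalent.

Yes.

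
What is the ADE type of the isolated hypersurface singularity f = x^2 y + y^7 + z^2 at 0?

D_8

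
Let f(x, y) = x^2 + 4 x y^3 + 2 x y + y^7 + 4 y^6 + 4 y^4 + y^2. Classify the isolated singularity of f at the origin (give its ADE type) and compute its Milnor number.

The Hessian of f at 0 has rank 1. Corank 1: A-series; mu = 6 gives A_6.

Type A_{6}, Milnor number mu = 6.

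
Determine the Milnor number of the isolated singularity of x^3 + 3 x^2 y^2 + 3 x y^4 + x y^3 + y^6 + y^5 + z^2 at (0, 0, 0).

7

The Hessian of f at 0 is [[0, 0, 0], [0, 0, 0], [0, 0, 2]] with rank 1, so corank 2. A Groebner basis of the Jacobian ideal J(f) in C{x,y,z} is {-x^2 + y^4 - y^3/3, x^3, x^2*y + x^2/3 + y^3/9, x^2 + x*y^2 + y^3/3, z}; counting standard monomials gives mu = 7. Corank 2; j^3 = x^3 is a perfect cube, so E-series; the 4-jet and mu = 7 give E_7.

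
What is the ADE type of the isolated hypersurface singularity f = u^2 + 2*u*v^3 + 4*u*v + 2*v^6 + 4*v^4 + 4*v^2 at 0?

The Hessian of f at 0 has rank 1. Corank 1: A-series; mu = 5 gives A_5.

A_{5}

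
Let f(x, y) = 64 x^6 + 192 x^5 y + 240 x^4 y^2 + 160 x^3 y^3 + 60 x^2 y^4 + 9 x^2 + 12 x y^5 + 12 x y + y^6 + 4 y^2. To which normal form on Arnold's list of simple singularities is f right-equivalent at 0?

The Hessian of f at 0 is [[18, 12], [12, 8]] with rank 1, so corank 1. A Groebner basis of the Jacobian ideal J(f) in C{x,y} is {y^5, x + 2*y/3}; counting standard monomials gives mu = 5. Corank 1: A-series; mu = 5 gives A_5.

A_{5}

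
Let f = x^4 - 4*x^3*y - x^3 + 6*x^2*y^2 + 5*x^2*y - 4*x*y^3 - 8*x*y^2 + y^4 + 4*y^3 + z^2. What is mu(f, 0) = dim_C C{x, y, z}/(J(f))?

5

The Hessian of f at 0 is [[0, 0, 0], [0, 0, 0], [0, 0, 2]] with rank 1, so corank 2. A Groebner basis of the Jacobian ideal J(f) in C{x,y,z} is {x*y^2 + x*y/2 - y^2, x*y/4 + y^3 - y^2/2, x^2 - 3*x*y + 2*y^2, z}; counting standard monomials gives mu = 5. Corank 2; j^3 = -(x - 2*y)^2*(x - y) has shape L^2 M (L != M), so D-series; mu = 5 gives D_5.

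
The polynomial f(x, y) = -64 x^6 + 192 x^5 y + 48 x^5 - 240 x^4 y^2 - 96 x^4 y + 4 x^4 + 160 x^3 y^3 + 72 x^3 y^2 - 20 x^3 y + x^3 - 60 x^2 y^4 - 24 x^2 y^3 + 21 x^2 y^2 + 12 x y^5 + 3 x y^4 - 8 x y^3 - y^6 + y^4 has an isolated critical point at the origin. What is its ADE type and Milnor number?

Type E_6, Milnor number mu = 6.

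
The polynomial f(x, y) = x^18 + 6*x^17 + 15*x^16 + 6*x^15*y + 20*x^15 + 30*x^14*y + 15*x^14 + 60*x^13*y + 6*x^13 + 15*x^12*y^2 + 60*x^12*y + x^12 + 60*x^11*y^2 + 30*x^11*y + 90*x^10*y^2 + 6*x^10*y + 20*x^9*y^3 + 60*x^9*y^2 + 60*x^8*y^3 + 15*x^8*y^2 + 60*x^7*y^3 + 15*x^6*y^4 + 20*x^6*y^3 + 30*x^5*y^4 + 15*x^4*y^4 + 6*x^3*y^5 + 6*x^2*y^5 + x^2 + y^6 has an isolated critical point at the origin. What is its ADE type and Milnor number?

Type A_{5}, Milnor number mu = 5.

The Hessian of f at 0 is [[2, 0], [0, 0]] with rank 1, so corank 1. A Groebner basis of the Jacobian ideal J(f) in C{x,y} is {y^5, x}; counting standard monomials gives mu = 5. Corank 1: A-series; mu = 5 gives A_5.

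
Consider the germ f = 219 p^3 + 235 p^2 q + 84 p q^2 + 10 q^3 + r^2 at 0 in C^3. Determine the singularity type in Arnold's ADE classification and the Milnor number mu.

Type D_{4}, Milnor number mu = 4.

The Hessian of f at 0 has rank 1. Corank 2; j^3 = (3*p + q)*(73*p^2 + 54*p*q + 10*q^2) splits into three distinct lines over C (the quadratic factor has nonzero discriminant), so D_4.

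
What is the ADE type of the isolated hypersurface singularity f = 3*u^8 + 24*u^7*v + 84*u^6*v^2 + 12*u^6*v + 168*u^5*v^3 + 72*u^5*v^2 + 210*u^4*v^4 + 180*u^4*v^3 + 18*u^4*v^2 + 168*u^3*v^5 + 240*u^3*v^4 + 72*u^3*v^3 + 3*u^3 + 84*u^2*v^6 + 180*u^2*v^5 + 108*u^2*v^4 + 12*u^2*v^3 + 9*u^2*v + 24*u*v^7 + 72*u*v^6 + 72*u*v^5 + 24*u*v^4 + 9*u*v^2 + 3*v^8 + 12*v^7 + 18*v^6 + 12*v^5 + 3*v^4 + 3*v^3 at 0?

E_{6}

The Hessian of f at 0 has rank 0. Corank 2; j^3 = 3*(u + v)^3 is a perfect cube, so E-series; the 4-jet and mu = 6 give E_6.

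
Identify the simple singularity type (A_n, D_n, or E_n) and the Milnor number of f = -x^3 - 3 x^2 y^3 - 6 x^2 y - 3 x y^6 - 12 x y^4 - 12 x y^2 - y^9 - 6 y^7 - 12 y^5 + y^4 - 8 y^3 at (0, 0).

Type E6, Milnor number mu = 6.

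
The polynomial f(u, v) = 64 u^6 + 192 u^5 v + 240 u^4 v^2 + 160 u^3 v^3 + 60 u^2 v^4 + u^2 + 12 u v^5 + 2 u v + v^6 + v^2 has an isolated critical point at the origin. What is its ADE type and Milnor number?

The Hessian of f at 0 is [[2, 2], [2, 2]] with rank 1, so corank 1. A Groebner basis of the Jacobian ideal J(f) in C{u,v} is {v^5, u + v}; counting standard monomials gives mu = 5. Corank 1: A-series; mu = 5 gives A_5.

Type A5, Milnor number mu = 5.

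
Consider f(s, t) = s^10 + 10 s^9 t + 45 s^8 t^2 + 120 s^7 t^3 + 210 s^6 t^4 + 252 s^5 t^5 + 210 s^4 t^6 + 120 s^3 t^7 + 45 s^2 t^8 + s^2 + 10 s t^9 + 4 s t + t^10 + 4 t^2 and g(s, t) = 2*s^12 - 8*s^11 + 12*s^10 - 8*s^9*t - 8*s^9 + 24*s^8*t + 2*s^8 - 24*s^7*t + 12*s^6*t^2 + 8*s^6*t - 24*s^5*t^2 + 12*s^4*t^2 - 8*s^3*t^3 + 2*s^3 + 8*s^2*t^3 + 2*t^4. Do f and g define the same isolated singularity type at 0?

The Hessian of f at 0 has rank 1. Corank 1: A-series; mu = 9 gives A_9. The Hessian of g at 0 has rank 0. Corank 2; j^3 = 2*s^3 is a perfect cube, so E-series; the 4-jet and mu = 6 give E_6. f is A_9 but g is E_6, hence not right-equivalent.

No.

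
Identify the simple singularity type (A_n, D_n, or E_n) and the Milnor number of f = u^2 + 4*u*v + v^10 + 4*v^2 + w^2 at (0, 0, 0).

Type A9, Milnor number mu = 9.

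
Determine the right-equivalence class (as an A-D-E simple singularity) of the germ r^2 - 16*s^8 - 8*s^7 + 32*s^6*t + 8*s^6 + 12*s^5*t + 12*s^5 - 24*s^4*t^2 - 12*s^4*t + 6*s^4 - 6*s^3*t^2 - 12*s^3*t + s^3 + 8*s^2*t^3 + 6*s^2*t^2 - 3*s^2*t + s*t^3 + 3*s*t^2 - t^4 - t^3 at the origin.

E_7

The Hessian of f at 0 has rank 1. Corank 2; j^3 = (s - t)^3 is a perfect cube, so E-series; the 4-jet and mu = 7 give E_7.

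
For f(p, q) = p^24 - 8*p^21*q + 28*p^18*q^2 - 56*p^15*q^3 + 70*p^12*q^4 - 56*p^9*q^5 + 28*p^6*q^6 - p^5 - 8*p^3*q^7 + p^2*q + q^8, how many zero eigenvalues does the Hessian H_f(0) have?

2

The Hessian at 0 is [[0, 0], [0, 0]] of rank 0; hence corank 2.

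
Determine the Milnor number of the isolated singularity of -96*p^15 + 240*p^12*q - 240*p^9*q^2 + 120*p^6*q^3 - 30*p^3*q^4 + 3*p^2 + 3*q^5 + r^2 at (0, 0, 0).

The Hessian of f at 0 is [[6, 0, 0], [0, 0, 0], [0, 0, 2]] with rank 2, so corank 1. A Groebner basis of the Jacobian ideal J(f) in C{p,q,r} is {q^4, p, r}; counting standard monomials gives mu = 4. Corank 1: A-series; mu = 4 gives A_4.

4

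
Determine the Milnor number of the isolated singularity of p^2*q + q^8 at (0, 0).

9

The Hessian of f at 0 has rank 0. Corank 2; j^3 = p^2*q has shape L^2 M (L != M), so D-series; mu = 9 gives D_9.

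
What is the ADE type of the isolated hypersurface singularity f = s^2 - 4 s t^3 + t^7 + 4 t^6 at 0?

A_{6}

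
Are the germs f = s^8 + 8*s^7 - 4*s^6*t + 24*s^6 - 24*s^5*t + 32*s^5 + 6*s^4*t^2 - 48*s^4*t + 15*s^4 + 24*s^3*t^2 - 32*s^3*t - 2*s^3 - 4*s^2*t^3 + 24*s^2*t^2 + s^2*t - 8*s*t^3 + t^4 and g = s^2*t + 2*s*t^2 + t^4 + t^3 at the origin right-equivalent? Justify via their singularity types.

The Hessian of f at 0 has rank 0. Corank 2; j^3 = -s^2*(2*s - t) has shape L^2 M (L != M), so D-series; mu = 5 gives D_5. The Hessian of g at 0 has rank 0. Corank 2; j^3 = t*(s + t)^2 has shape L^2 M (L != M), so D-series; mu = 5 gives D_5. Both have type D_5, hence right-equivalent.

Yes.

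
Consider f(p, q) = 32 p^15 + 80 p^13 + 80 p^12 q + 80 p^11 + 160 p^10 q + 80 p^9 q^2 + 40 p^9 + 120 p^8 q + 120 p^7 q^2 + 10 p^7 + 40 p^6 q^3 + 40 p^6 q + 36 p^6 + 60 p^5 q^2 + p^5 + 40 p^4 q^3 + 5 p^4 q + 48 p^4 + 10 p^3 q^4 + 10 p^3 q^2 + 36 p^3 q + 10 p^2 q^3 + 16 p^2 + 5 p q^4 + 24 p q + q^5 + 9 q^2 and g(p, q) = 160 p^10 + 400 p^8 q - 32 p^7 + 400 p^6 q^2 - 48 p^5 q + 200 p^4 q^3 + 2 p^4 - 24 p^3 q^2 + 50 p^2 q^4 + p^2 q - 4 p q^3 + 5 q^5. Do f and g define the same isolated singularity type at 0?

No.

The Hessian of f at 0 is [[32, 24], [24, 18]] with rank 1, so corank 1. A Groebner basis of the Jacobian ideal J(f) in C{p,q} is {-128*p/81 + q^3 - 32*q/27, p^2 - 9*q^2/16, p*q + 3*q^2/4}; counting standard monomials gives mu = 4. Corank 1: A-series; mu = 4 gives A_4. The Hessian of g at 0 is [[0, 0], [0, 0]] with rank 0, so corank 2. A Groebner basis of the Jacobian ideal J(g) in C{p,q} is {p^3, p^2*q, 2*p^2 + p*q^2, -p*q/2 + q^3}; counting standard monomials gives mu = 6. Corank 2; j^3 = p^2*q has shape L^2 M (L != M), so D-series; mu = 6 gives D_6. f is A_4 but g is D_6, hence not right-equivalent.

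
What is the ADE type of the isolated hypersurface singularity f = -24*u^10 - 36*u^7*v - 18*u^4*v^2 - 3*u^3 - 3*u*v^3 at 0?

E7

The Hessian of f at 0 has rank 0. Corank 2; j^3 = -3*u^3 is a perfect cube, so E-series; the 4-jet and mu = 7 give E_7.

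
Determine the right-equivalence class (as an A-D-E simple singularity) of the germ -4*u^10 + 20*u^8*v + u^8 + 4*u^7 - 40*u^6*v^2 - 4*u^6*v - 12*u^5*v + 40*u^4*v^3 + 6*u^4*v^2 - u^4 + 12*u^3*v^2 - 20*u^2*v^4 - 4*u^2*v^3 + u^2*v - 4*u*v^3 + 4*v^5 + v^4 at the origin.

The Hessian of f at 0 is [[0, 0], [0, 0]] with rank 0, so corank 2. A Groebner basis of the Jacobian ideal J(f) in C{u,v} is {u*v^2, -u*v/2 + v^3, u^2 + 2*u*v}; counting standard monomials gives mu = 5. Corank 2; j^3 = u^2*v has shape L^2 M (L != M), so D-series; mu = 5 gives D_5.

D5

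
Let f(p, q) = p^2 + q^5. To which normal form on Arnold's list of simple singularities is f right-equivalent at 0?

A_4

The Hessian of f at 0 has rank 1. Corank 1: A-series; mu = 4 gives A_4.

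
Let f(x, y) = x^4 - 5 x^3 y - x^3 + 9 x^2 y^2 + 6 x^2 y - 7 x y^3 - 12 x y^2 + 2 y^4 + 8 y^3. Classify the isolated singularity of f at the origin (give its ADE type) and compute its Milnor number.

The Hessian of f at 0 has rank 0. Corank 2; j^3 = -(x - 2*y)^3 is a perfect cube, so E-series; the 4-jet and mu = 7 give E_7.

Type E_7, Milnor number mu = 7.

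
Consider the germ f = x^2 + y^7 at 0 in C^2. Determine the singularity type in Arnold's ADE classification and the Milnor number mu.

Type A6, Milnor number mu = 6.

The Hessian of f at 0 is [[2, 0], [0, 0]] with rank 1, so corank 1. A Groebner basis of the Jacobian ideal J(f) in C{x,y} is {y^6, x}; counting standard monomials gives mu = 6. Corank 1: A-series; mu = 6 gives A_6.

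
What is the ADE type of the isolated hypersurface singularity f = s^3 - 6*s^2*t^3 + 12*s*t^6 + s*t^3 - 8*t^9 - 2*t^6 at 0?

E_{7}

The Hessian of f at 0 has rank 0. Corank 2; j^3 = s^3 is a perfect cube, so E-series; the 4-jet and mu = 7 give E_7.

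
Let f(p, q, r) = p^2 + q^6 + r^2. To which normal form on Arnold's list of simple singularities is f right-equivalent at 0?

The Hessian of f at 0 is [[2, 0, 0], [0, 0, 0], [0, 0, 2]] with rank 2, so corank 1. A Groebner basis of the Jacobian ideal J(f) in C{p,q,r} is {q^5, p, r}; counting standard monomials gives mu = 5. Corank 1: A-series; mu = 5 gives A_5.

A_5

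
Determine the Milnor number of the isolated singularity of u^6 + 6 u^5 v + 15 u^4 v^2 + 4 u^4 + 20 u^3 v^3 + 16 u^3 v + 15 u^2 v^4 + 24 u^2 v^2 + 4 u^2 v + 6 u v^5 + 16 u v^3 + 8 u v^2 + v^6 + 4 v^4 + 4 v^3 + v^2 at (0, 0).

The Hessian of f at 0 is [[0, 0], [0, 2]] with rank 1, so corank 1. A Groebner basis of the Jacobian ideal J(f) in C{u,v} is {u*v^2, v^3, u^2 + 2*u*v + v^2 + v/2}; counting standard monomials gives mu = 5. Corank 1: A-series; mu = 5 gives A_5.

5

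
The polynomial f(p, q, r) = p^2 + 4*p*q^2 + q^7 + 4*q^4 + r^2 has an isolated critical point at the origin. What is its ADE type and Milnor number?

The Hessian of f at 0 has rank 2. Corank 1: A-series; mu = 6 gives A_6.

Type A_{6}, Milnor number mu = 6.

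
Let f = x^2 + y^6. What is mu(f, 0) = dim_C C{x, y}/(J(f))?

5

The Hessian of f at 0 has rank 1. Corank 1: A-series; mu = 5 gives A_5.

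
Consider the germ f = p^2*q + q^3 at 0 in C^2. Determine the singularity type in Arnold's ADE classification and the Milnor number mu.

The Hessian of f at 0 has rank 0. Corank 2; j^3 = q*(p^2 + q^2) splits into three distinct lines over C (the quadratic factor has nonzero discriminant), so D_4.

Type D_4, Milnor number mu = 4.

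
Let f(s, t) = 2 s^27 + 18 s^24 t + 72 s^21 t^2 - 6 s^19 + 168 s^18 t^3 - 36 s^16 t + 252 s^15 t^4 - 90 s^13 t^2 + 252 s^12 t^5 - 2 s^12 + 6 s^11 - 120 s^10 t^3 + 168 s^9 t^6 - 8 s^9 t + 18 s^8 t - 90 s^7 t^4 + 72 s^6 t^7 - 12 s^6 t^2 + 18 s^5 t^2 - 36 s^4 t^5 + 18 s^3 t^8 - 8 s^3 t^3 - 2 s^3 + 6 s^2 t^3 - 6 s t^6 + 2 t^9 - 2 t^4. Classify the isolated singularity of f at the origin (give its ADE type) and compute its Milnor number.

Type E_6, Milnor number mu = 6.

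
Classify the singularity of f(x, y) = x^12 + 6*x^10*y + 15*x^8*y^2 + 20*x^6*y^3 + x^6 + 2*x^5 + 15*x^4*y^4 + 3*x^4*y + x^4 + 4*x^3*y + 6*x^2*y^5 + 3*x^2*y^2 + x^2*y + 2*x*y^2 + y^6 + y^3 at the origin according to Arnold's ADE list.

D_7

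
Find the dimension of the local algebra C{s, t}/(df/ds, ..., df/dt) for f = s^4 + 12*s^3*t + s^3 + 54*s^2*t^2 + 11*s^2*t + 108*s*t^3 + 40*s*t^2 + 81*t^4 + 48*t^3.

The Hessian of f at 0 has rank 0. Corank 2; j^3 = (s + 3*t)*(s + 4*t)^2 has shape L^2 M (L != M), so D-series; mu = 5 gives D_5.

5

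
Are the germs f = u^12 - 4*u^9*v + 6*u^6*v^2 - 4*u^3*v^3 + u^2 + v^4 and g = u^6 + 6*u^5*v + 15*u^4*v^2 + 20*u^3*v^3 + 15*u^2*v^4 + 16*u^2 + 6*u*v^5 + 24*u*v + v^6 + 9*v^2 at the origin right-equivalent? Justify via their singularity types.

No.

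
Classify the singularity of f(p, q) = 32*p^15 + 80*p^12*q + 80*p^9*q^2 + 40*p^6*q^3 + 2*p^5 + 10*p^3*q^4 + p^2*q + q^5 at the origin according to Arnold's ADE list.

D6

The Hessian of f at 0 is [[0, 0], [0, 0]] with rank 0, so corank 2. A Groebner basis of the Jacobian ideal J(f) in C{p,q} is {p^2/5 + q^4, p^3, p*q}; counting standard monomials gives mu = 6. Corank 2; j^3 = p^2*q has shape L^2 M (L != M), so D-series; mu = 6 gives D_6.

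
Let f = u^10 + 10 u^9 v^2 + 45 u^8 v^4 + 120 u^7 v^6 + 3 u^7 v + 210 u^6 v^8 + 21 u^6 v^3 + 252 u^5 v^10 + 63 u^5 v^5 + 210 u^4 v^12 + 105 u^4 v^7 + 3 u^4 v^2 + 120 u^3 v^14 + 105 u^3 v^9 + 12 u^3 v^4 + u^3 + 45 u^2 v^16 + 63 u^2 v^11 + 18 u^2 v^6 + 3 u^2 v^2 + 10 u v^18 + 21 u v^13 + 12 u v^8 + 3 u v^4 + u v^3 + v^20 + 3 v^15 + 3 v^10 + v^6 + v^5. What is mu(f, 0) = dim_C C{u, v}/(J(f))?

The Hessian of f at 0 is [[0, 0], [0, 0]] with rank 0, so corank 2. A Groebner basis of the Jacobian ideal J(f) in C{u,v} is {-u^2 + v^4 - v^3/3, u^3, u^2*v + u^2/3 + v^3/9, u^2 + u*v^2 + v^3/3}; counting standard monomials gives mu = 7. Corank 2; j^3 = u^3 is a perfect cube, so E-series; the 4-jet and mu = 7 give E_7.

7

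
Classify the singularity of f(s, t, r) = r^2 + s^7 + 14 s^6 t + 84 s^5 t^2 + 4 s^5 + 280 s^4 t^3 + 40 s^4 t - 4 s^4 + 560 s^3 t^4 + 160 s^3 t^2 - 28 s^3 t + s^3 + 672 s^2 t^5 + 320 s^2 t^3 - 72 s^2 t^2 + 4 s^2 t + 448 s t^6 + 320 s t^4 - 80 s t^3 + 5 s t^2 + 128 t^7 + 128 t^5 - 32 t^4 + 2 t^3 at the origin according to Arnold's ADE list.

D_{8}

The Hessian of f at 0 has rank 1. Corank 2; j^3 = (s + t)^2*(s + 2*t) has shape L^2 M (L != M), so D-series; mu = 8 gives D_8.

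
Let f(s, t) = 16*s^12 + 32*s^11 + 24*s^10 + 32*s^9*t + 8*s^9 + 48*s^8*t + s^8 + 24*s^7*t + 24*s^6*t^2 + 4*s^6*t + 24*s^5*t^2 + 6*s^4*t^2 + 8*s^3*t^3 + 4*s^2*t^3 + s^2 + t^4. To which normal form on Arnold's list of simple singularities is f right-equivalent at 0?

A3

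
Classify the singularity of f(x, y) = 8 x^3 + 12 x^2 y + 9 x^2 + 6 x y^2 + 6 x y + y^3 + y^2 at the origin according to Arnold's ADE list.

A_2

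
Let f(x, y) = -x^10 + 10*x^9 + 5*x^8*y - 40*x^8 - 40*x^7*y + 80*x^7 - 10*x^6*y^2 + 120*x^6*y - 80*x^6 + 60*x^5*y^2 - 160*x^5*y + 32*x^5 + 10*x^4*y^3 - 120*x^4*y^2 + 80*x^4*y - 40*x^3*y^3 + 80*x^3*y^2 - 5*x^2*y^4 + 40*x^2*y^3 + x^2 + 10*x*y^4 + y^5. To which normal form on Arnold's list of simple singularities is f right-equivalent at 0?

A_{4}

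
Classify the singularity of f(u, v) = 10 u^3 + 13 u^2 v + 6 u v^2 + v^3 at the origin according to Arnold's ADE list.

D_4

The Hessian of f at 0 has rank 0. Corank 2; j^3 = (2*u + v)*(5*u^2 + 4*u*v + v^2) splits into three distinct lines over C (the quadratic factor has nonzero discriminant), so D_4.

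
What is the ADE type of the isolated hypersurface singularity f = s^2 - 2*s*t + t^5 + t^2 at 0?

A_4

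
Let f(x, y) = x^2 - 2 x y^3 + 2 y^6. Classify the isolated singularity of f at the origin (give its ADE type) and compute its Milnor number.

Type A_{5}, Milnor number mu = 5.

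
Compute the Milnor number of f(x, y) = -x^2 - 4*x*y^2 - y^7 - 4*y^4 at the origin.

6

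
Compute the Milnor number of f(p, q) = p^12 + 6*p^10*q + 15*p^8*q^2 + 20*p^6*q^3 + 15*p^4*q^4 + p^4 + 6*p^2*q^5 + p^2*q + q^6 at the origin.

7

The Hessian of f at 0 has rank 0. Corank 2; j^3 = p^2*q has shape L^2 M (L != M), so D-series; mu = 7 gives D_7.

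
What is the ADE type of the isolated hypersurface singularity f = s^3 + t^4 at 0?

E_{6}

The Hessian of f at 0 is [[0, 0], [0, 0]] with rank 0, so corank 2. A Groebner basis of the Jacobian ideal J(f) in C{s,t} is {t^3, s^2}; counting standard monomials gives mu = 6. Corank 2; j^3 = s^3 is a perfect cube, so E-series; the 4-jet and mu = 6 give E_6.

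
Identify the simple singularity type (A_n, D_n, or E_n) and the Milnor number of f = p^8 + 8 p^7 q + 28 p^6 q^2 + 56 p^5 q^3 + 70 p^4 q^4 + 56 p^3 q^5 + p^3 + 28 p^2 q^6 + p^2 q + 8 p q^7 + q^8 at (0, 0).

Type D_{9}, Milnor number mu = 9.

The Hessian of f at 0 is [[0, 0], [0, 0]] with rank 0, so corank 2. A Groebner basis of the Jacobian ideal J(f) in C{p,q} is {-p*q/8 + q^7, p*q^2, p^2 + p*q}; counting standard monomials gives mu = 9. Corank 2; j^3 = p^2*(p + q) has shape L^2 M (L != M), so D-series; mu = 9 gives D_9.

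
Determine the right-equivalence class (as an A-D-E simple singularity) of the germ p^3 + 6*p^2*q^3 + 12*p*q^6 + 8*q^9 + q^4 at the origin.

The Hessian of f at 0 is [[0, 0], [0, 0]] with rank 0, so corank 2. A Groebner basis of the Jacobian ideal J(f) in C{p,q} is {q^3, p^2}; counting standard monomials gives mu = 6. Corank 2; j^3 = p^3 is a perfect cube, so E-series; the 4-jet and mu = 6 give E_6.

E_6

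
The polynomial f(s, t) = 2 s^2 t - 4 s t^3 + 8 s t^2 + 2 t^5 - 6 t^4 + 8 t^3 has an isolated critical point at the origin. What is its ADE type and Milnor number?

Type D_{5}, Milnor number mu = 5.

The Hessian of f at 0 has rank 0. Corank 2; j^3 = 2*t*(s + 2*t)^2 has shape L^2 M (L != M), so D-series; mu = 5 gives D_5.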